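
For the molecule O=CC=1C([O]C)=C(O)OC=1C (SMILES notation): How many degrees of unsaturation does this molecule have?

Degree of unsaturation = (number of rings) + (number of π bonds).
Ring closures in the SMILES: 1.
π bonds: 3 double bonds (each 1 DoU) → 3 DoU from unsaturation.
Total DoU = 1 + 3 = 4.

4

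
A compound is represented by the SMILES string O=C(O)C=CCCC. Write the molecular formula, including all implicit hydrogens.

Walk through each heavy atom and fill implicit hydrogens from standard valence (C 4, N 3, O 2, S 2, halogen 1):
  atom 1: O, bond orders sum to 2 (valence 2) → 0 H
  atom 2: C, bond orders sum to 4 (valence 4) → 0 H
  atom 3: O, bond orders sum to 1 (valence 2) → 1 H
  atom 4: C, bond orders sum to 3 (valence 4) → 1 H
  atom 5: C, bond orders sum to 3 (valence 4) → 1 H
  atom 6: C, bond orders sum to 2 (valence 4) → 2 H
  atom 7: C, bond orders sum to 2 (valence 4) → 2 H
  atom 8: C, bond orders sum to 1 (valence 4) → 3 H
Totals → C:6, H:10, O:2.
In Hill order: C6H10O2.

C6H10O2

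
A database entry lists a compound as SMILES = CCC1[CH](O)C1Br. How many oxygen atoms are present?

1

Scan the SMILES for O atoms (remember two-letter symbols like Cl and Br are single atoms).
Oxygen count: 1.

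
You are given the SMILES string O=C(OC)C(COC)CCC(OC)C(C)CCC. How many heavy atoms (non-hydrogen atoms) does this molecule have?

Every atom symbol written in the SMILES (organic subset) is one heavy atom; implicit H are not written.
Heavy atoms by element → C:14, O:4.
Total: 18.

18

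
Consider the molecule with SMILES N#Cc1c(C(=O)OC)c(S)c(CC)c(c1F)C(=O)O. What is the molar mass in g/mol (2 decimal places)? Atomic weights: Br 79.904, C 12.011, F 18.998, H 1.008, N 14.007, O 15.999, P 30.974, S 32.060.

First, the molecular formula is C12H10FNO4S (counting implicit H from valence).
  C: 12 × 12.011 = 144.132
  F: 1 × 18.998 = 18.998
  H: 10 × 1.008 = 10.080
  N: 1 × 14.007 = 14.007
  O: 4 × 15.999 = 63.996
  S: 1 × 32.060 = 32.060
Sum: 12×12.011 + 1×18.998 + 10×1.008 + 1×14.007 + 4×15.999 + 1×32.060 = 283.273 → 283.27 g/mol.

283.27 g/mol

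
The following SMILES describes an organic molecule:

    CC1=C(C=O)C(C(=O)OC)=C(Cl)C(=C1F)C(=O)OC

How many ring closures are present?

In SMILES, each pair of matching ring-closure digits denotes one ring-closing bond; the number of such bonds equals the number of independent rings.
Ring-closure bonds here: 1.

1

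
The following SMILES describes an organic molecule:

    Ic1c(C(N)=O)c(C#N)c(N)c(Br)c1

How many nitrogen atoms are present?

Scan the SMILES for N atoms (remember two-letter symbols like Cl and Br are single atoms).
Nitrogen count: 3.

3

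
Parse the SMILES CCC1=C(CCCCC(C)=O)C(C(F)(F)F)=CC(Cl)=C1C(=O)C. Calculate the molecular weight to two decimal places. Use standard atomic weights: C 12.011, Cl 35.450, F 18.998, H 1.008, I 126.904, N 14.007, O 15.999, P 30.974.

First, the molecular formula is C17H20ClF3O2 (counting implicit H from valence).
  C: 17 × 12.011 = 204.187
  Cl: 1 × 35.450 = 35.450
  F: 3 × 18.998 = 56.994
  H: 20 × 1.008 = 20.160
  O: 2 × 15.999 = 31.998
Sum: 17×12.011 + 1×35.450 + 3×18.998 + 20×1.008 + 2×15.999 = 348.789 → 348.79 g/mol.

348.79 g/mol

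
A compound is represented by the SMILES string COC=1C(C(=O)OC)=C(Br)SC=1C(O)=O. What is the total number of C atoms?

8

Count every carbon token in the SMILES (each C, including those in ring-closure positions and inside branches).
Carbon count: 8.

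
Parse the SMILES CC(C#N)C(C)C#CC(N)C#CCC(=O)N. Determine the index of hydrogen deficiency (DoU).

Degree of unsaturation = (number of rings) + (number of π bonds).
Ring closures in the SMILES: 0.
π bonds: 1 double bond (each 1 DoU), 3 triple bonds (each 2 DoU) → 7 DoU from unsaturation.
Total DoU = 0 + 7 = 7.

7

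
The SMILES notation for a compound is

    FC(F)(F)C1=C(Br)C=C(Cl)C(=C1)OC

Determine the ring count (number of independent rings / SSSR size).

1

In SMILES, each pair of matching ring-closure digits denotes one ring-closing bond; the number of such bonds equals the number of independent rings.
Ring-closure bonds here: 1.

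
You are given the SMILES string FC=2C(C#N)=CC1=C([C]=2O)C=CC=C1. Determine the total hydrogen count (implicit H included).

Walk through each heavy atom and fill implicit hydrogens from standard valence (C 4, N 3, O 2, S 2, halogen 1):
  atom 1: F (halogen, monovalent) → 0 H
  atom 2: C, bond orders sum to 4 (valence 4) → 0 H
  atom 3: C, bond orders sum to 4 (valence 4) → 0 H
  atom 4: C, bond orders sum to 4 (valence 4) → 0 H
  atom 5: N, bond orders sum to 3 (valence 3) → 0 H
  atom 6: C, bond orders sum to 3 (valence 4) → 1 H
  atom 7: C, bond orders sum to 4 (valence 4) → 0 H
  atom 8: C, bond orders sum to 4 (valence 4) → 0 H
  atom 9: C with explicit H count 0
  atom 10: O, bond orders sum to 1 (valence 2) → 1 H
  atom 11: C, bond orders sum to 3 (valence 4) → 1 H
  atom 12: C, bond orders sum to 3 (valence 4) → 1 H
  atom 13: C, bond orders sum to 3 (valence 4) → 1 H
  atom 14: C, bond orders sum to 3 (valence 4) → 1 H
Total hydrogens: 6.

6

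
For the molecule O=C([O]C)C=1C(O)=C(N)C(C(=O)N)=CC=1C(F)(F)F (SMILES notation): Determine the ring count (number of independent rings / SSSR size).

In SMILES, each pair of matching ring-closure digits denotes one ring-closing bond; the number of such bonds equals the number of independent rings.
Ring-closure bonds here: 1.

1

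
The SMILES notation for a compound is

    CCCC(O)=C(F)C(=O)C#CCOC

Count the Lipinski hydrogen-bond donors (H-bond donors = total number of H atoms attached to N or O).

Donors: find every N or O and count the H atoms it carries.
  atom 5 (O): bond orders sum to 1 → 1 H
  atom 9 (O): bond orders sum to 2 → 0 H
  atom 13 (O): bond orders sum to 2 → 0 H
Lipinski HBD = 1.

1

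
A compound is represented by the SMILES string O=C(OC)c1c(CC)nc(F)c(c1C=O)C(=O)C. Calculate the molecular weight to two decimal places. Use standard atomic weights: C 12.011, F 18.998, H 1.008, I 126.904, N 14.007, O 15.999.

253.23 g/mol

First, the molecular formula is C12H12FNO4 (counting implicit H from valence).
  C: 12 × 12.011 = 144.132
  F: 1 × 18.998 = 18.998
  H: 12 × 1.008 = 12.096
  N: 1 × 14.007 = 14.007
  O: 4 × 15.999 = 63.996
Sum: 12×12.011 + 1×18.998 + 12×1.008 + 1×14.007 + 4×15.999 = 253.229 → 253.23 g/mol.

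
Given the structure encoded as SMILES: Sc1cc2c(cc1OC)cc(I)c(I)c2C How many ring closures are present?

In SMILES, each pair of matching ring-closure digits denotes one ring-closing bond; the number of such bonds equals the number of independent rings.
Ring-closure bonds here: 2.

2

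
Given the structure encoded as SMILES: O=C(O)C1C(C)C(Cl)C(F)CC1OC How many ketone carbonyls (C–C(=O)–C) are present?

0

Scan the SMILES for the ketone motif — none present.
Groups that are present: 1 carboxylic acid, 1 ether.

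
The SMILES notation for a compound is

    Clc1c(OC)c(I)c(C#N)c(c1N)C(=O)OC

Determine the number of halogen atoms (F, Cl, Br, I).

Halogen atoms appear at heavy-atom positions 1, 7 (1×Cl, 1×I).
Other groups present: 1 ester, 1 ether, 1 nitrile, 1 primary amine.
Halogen count: 2.

2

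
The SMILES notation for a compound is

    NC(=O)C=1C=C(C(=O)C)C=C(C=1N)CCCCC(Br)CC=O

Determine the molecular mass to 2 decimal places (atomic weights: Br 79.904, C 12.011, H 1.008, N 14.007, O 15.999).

First, the molecular formula is C16H21BrN2O3 (counting implicit H from valence).
  Br: 1 × 79.904 = 79.904
  C: 16 × 12.011 = 192.176
  H: 21 × 1.008 = 21.168
  N: 2 × 14.007 = 28.014
  O: 3 × 15.999 = 47.997
Sum: 1×79.904 + 16×12.011 + 21×1.008 + 2×14.007 + 3×15.999 = 369.259 → 369.26 g/mol.

369.26 g/mol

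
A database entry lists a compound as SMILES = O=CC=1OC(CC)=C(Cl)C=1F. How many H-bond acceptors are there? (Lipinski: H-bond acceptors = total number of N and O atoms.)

2

N atoms: 0; O atoms: 2.
Lipinski HBA = 0 + 2 = 2.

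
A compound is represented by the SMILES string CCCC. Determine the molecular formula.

Walk through each heavy atom and fill implicit hydrogens from standard valence (C 4, N 3, O 2, S 2, halogen 1):
  atom 1: C, bond orders sum to 1 (valence 4) → 3 H
  atom 2: C, bond orders sum to 2 (valence 4) → 2 H
  atom 3: C, bond orders sum to 2 (valence 4) → 2 H
  atom 4: C, bond orders sum to 1 (valence 4) → 3 H
Totals → C:4, H:10.

C4H10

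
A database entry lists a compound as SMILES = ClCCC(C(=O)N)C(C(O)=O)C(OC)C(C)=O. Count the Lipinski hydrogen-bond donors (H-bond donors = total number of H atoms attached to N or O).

3

Donors: find every N or O and count the H atoms it carries.
  atom 6 (O): bond orders sum to 2 → 0 H
  atom 7 (N): bond orders sum to 1 → 2 H
  atom 10 (O): bond orders sum to 1 → 1 H
  atom 11 (O): bond orders sum to 2 → 0 H
  atom 13 (O): bond orders sum to 2 → 0 H
  atom 17 (O): bond orders sum to 2 → 0 H
Lipinski HBD = 3.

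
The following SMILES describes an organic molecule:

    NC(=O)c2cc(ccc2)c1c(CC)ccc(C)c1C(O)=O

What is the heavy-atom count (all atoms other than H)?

Every atom symbol written in the SMILES (organic subset) is one heavy atom; implicit H are not written.
Heavy atoms by element → C:17, N:1, O:3.
Total: 21.

21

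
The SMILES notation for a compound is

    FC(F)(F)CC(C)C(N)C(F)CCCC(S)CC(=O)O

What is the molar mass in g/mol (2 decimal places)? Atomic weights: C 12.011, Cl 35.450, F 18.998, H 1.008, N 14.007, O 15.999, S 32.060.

First, the molecular formula is C12H21F4NO2S (counting implicit H from valence).
  C: 12 × 12.011 = 144.132
  F: 4 × 18.998 = 75.992
  H: 21 × 1.008 = 21.168
  N: 1 × 14.007 = 14.007
  O: 2 × 15.999 = 31.998
  S: 1 × 32.060 = 32.060
Sum: 12×12.011 + 4×18.998 + 21×1.008 + 1×14.007 + 2×15.999 + 1×32.060 = 319.357 → 319.36 g/mol.

319.36 g/mol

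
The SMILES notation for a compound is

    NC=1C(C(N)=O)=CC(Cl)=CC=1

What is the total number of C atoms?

Count every carbon token in the SMILES (each C, including those in ring-closure positions and inside branches).
Carbon count: 7.

7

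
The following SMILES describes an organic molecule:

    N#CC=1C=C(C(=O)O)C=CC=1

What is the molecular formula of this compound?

C8H5NO2

Walk through each heavy atom and fill implicit hydrogens from standard valence (C 4, N 3, O 2, S 2, halogen 1):
  atom 1: N, bond orders sum to 3 (valence 3) → 0 H
  atom 2: C, bond orders sum to 4 (valence 4) → 0 H
  atom 3: C, bond orders sum to 4 (valence 4) → 0 H
  atom 4: C, bond orders sum to 3 (valence 4) → 1 H
  atom 5: C, bond orders sum to 4 (valence 4) → 0 H
  atom 6: C, bond orders sum to 4 (valence 4) → 0 H
  atom 7: O, bond orders sum to 2 (valence 2) → 0 H
  atom 8: O, bond orders sum to 1 (valence 2) → 1 H
  atom 9: C, bond orders sum to 3 (valence 4) → 1 H
  atom 10: C, bond orders sum to 3 (valence 4) → 1 H
  atom 11: C, bond orders sum to 3 (valence 4) → 1 H
Totals → C:8, H:5, N:1, O:2.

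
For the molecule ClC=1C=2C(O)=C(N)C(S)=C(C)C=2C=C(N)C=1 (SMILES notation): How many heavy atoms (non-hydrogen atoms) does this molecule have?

Every atom symbol written in the SMILES (organic subset) is one heavy atom; implicit H are not written.
Heavy atoms by element → C:11, Cl:1, N:2, O:1, S:1.
Total: 16.

16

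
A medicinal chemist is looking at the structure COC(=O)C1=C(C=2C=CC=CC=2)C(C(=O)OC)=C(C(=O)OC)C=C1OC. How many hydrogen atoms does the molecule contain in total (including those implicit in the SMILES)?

18

Walk through each heavy atom and fill implicit hydrogens from standard valence (C 4, N 3, O 2, S 2, halogen 1):
  atom 1: C, bond orders sum to 1 (valence 4) → 3 H
  atom 2: O, bond orders sum to 2 (valence 2) → 0 H
  atom 3: C, bond orders sum to 4 (valence 4) → 0 H
  atom 4: O, bond orders sum to 2 (valence 2) → 0 H
  atom 5: C, bond orders sum to 4 (valence 4) → 0 H
  atom 6: C, bond orders sum to 4 (valence 4) → 0 H
  atom 7: C, bond orders sum to 4 (valence 4) → 0 H
  atom 8: C, bond orders sum to 3 (valence 4) → 1 H
  atom 9: C, bond orders sum to 3 (valence 4) → 1 H
  atom 10: C, bond orders sum to 3 (valence 4) → 1 H
  atom 11: C, bond orders sum to 3 (valence 4) → 1 H
  atom 12: C, bond orders sum to 3 (valence 4) → 1 H
  atom 13: C, bond orders sum to 4 (valence 4) → 0 H
  atom 14: C, bond orders sum to 4 (valence 4) → 0 H
  atom 15: O, bond orders sum to 2 (valence 2) → 0 H
  atom 16: O, bond orders sum to 2 (valence 2) → 0 H
  atom 17: C, bond orders sum to 1 (valence 4) → 3 H
  atom 18: C, bond orders sum to 4 (valence 4) → 0 H
  atom 19: C, bond orders sum to 4 (valence 4) → 0 H
  atom 20: O, bond orders sum to 2 (valence 2) → 0 H
  atom 21: O, bond orders sum to 2 (valence 2) → 0 H
  atom 22: C, bond orders sum to 1 (valence 4) → 3 H
  atom 23: C, bond orders sum to 3 (valence 4) → 1 H
  atom 24: C, bond orders sum to 4 (valence 4) → 0 H
  atom 25: O, bond orders sum to 2 (valence 2) → 0 H
  atom 26: C, bond orders sum to 1 (valence 4) → 3 H
Total hydrogens: 18.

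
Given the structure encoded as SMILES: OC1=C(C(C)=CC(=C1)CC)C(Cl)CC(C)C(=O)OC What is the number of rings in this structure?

1

In SMILES, each pair of matching ring-closure digits denotes one ring-closing bond; the number of such bonds equals the number of independent rings.
Ring-closure bonds here: 1.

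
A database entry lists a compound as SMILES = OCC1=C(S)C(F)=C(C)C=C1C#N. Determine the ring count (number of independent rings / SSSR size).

1

In SMILES, each pair of matching ring-closure digits denotes one ring-closing bond; the number of such bonds equals the number of independent rings.
Ring-closure bonds here: 1.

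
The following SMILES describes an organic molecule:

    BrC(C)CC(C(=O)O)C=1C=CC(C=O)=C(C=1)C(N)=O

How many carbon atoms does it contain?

13

Count every carbon token in the SMILES (each C, including those in ring-closure positions and inside branches).
Carbon count: 13.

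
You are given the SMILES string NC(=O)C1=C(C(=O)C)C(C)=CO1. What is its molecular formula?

C8H9NO3

Walk through each heavy atom and fill implicit hydrogens from standard valence (C 4, N 3, O 2, S 2, halogen 1):
  atom 1: N, bond orders sum to 1 (valence 3) → 2 H
  atom 2: C, bond orders sum to 4 (valence 4) → 0 H
  atom 3: O, bond orders sum to 2 (valence 2) → 0 H
  atom 4: C, bond orders sum to 4 (valence 4) → 0 H
  atom 5: C, bond orders sum to 4 (valence 4) → 0 H
  atom 6: C, bond orders sum to 4 (valence 4) → 0 H
  atom 7: O, bond orders sum to 2 (valence 2) → 0 H
  atom 8: C, bond orders sum to 1 (valence 4) → 3 H
  atom 9: C, bond orders sum to 4 (valence 4) → 0 H
  atom 10: C, bond orders sum to 1 (valence 4) → 3 H
  atom 11: C, bond orders sum to 3 (valence 4) → 1 H
  atom 12: O, bond orders sum to 2 (valence 2) → 0 H
Totals → C:8, H:9, N:1, O:3.
In Hill order: C8H9NO3.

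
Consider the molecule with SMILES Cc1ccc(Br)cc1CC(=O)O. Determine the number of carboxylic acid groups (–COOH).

1

The carboxylic acid motif appears at heavy-atom position 10 in the SMILES.
Carboxylic acid count: 1.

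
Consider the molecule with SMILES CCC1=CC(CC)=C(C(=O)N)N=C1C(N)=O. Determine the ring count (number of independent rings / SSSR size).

In SMILES, each pair of matching ring-closure digits denotes one ring-closing bond; the number of such bonds equals the number of independent rings.
Ring-closure bonds here: 1.

1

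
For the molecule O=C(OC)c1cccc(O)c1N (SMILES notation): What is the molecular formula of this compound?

C8H9NO3

Walk through each heavy atom and fill implicit hydrogens from standard valence (C 4, N 3, O 2, S 2, halogen 1); for lowercase aromatic atoms, an aromatic c carries 1 H when it has two neighbours and 0 H with three, and aromatic n carries 0 H:
  atom 1: O, bond orders sum to 2 (valence 2) → 0 H
  atom 2: C, bond orders sum to 4 (valence 4) → 0 H
  atom 3: O, bond orders sum to 2 (valence 2) → 0 H
  atom 4: C, bond orders sum to 1 (valence 4) → 3 H
  atom 5: aromatic c, 3 neighbours → 0 H
  atom 6: aromatic c, 2 neighbours → 1 H
  atom 7: aromatic c, 2 neighbours → 1 H
  atom 8: aromatic c, 2 neighbours → 1 H
  atom 9: aromatic c, 3 neighbours → 0 H
  atom 10: O, bond orders sum to 1 (valence 2) → 1 H
  atom 11: aromatic c, 3 neighbours → 0 H
  atom 12: N, bond orders sum to 1 (valence 3) → 2 H
Totals → C:8, H:9, N:1, O:3.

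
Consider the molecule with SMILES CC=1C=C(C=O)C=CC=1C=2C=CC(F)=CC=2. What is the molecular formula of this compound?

Walk through each heavy atom and fill implicit hydrogens from standard valence (C 4, N 3, O 2, S 2, halogen 1):
  atom 1: C, bond orders sum to 1 (valence 4) → 3 H
  atom 2: C, bond orders sum to 4 (valence 4) → 0 H
  atom 3: C, bond orders sum to 3 (valence 4) → 1 H
  atom 4: C, bond orders sum to 4 (valence 4) → 0 H
  atom 5: C, bond orders sum to 3 (valence 4) → 1 H
  atom 6: O, bond orders sum to 2 (valence 2) → 0 H
  atom 7: C, bond orders sum to 3 (valence 4) → 1 H
  atom 8: C, bond orders sum to 3 (valence 4) → 1 H
  atom 9: C, bond orders sum to 4 (valence 4) → 0 H
  atom 10: C, bond orders sum to 4 (valence 4) → 0 H
  atom 11: C, bond orders sum to 3 (valence 4) → 1 H
  atom 12: C, bond orders sum to 3 (valence 4) → 1 H
  atom 13: C, bond orders sum to 4 (valence 4) → 0 H
  atom 14: F (halogen, monovalent) → 0 H
  atom 15: C, bond orders sum to 3 (valence 4) → 1 H
  atom 16: C, bond orders sum to 3 (valence 4) → 1 H
Totals → C:14, H:11, F:1, O:1.

C14H11FO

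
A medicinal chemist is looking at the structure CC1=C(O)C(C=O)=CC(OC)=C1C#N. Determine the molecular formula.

C10H9NO3

Walk through each heavy atom and fill implicit hydrogens from standard valence (C 4, N 3, O 2, S 2, halogen 1):
  atom 1: C, bond orders sum to 1 (valence 4) → 3 H
  atom 2: C, bond orders sum to 4 (valence 4) → 0 H
  atom 3: C, bond orders sum to 4 (valence 4) → 0 H
  atom 4: O, bond orders sum to 1 (valence 2) → 1 H
  atom 5: C, bond orders sum to 4 (valence 4) → 0 H
  atom 6: C, bond orders sum to 3 (valence 4) → 1 H
  atom 7: O, bond orders sum to 2 (valence 2) → 0 H
  atom 8: C, bond orders sum to 3 (valence 4) → 1 H
  atom 9: C, bond orders sum to 4 (valence 4) → 0 H
  atom 10: O, bond orders sum to 2 (valence 2) → 0 H
  atom 11: C, bond orders sum to 1 (valence 4) → 3 H
  atom 12: C, bond orders sum to 4 (valence 4) → 0 H
  atom 13: C, bond orders sum to 4 (valence 4) → 0 H
  atom 14: N, bond orders sum to 3 (valence 3) → 0 H
Totals → C:10, H:9, N:1, O:3.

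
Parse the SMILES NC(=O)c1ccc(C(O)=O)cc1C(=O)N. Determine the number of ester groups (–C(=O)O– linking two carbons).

Scan the SMILES for the ester motif — none present.
Groups that are present: 2 amide, 1 carboxylic acid.

0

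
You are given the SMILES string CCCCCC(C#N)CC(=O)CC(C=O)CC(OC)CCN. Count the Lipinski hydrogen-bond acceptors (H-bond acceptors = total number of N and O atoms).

5

N atoms: 2; O atoms: 3.
Lipinski HBA = 2 + 3 = 5.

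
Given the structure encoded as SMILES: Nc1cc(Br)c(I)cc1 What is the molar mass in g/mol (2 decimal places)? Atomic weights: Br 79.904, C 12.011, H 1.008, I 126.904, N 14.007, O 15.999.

297.92 g/mol

First, the molecular formula is C6H5BrIN (counting implicit H from valence).
  Br: 1 × 79.904 = 79.904
  C: 6 × 12.011 = 72.066
  H: 5 × 1.008 = 5.040
  I: 1 × 126.904 = 126.904
  N: 1 × 14.007 = 14.007
Sum: 1×79.904 + 6×12.011 + 5×1.008 + 1×126.904 + 1×14.007 = 297.921 → 297.92 g/mol.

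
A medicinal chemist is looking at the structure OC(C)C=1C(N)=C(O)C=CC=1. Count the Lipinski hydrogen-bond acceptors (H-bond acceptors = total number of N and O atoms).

N atoms: 1; O atoms: 2.
Lipinski HBA = 1 + 2 = 3.

3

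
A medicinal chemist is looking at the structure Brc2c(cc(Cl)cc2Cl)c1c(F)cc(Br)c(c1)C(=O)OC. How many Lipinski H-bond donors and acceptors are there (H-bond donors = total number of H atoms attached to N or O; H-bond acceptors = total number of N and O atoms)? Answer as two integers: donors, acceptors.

Donors: find every N or O and count the H atoms it carries.
  atom 19 (O): bond orders sum to 2 → 0 H
  atom 20 (O): bond orders sum to 2 → 0 H
Lipinski HBD = 0.
Acceptors: N atoms = 0, O atoms = 2 → HBA = 2.

0, 2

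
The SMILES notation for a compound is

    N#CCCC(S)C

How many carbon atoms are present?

Count every carbon token in the SMILES (each C, including those in ring-closure positions and inside branches).
Carbon count: 5.

5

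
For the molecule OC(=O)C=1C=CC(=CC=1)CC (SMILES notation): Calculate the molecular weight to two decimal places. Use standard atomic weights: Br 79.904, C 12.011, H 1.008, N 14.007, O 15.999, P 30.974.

First, the molecular formula is C9H10O2 (counting implicit H from valence).
  C: 9 × 12.011 = 108.099
  H: 10 × 1.008 = 10.080
  O: 2 × 15.999 = 31.998
Sum: 9×12.011 + 10×1.008 + 2×15.999 = 150.177 → 150.18 g/mol.

150.18 g/mol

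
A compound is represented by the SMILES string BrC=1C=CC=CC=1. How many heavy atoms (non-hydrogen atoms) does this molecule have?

7

Every atom symbol written in the SMILES (organic subset) is one heavy atom; implicit H are not written.
Heavy atoms by element → Br:1, C:6.
Total: 7.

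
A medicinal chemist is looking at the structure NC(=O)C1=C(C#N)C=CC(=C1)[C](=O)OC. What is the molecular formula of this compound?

Walk through each heavy atom and fill implicit hydrogens from standard valence (C 4, N 3, O 2, S 2, halogen 1):
  atom 1: N, bond orders sum to 1 (valence 3) → 2 H
  atom 2: C, bond orders sum to 4 (valence 4) → 0 H
  atom 3: O, bond orders sum to 2 (valence 2) → 0 H
  atom 4: C, bond orders sum to 4 (valence 4) → 0 H
  atom 5: C, bond orders sum to 4 (valence 4) → 0 H
  atom 6: C, bond orders sum to 4 (valence 4) → 0 H
  atom 7: N, bond orders sum to 3 (valence 3) → 0 H
  atom 8: C, bond orders sum to 3 (valence 4) → 1 H
  atom 9: C, bond orders sum to 3 (valence 4) → 1 H
  atom 10: C, bond orders sum to 4 (valence 4) → 0 H
  atom 11: C, bond orders sum to 3 (valence 4) → 1 H
  atom 12: C with explicit H count 0
  atom 13: O, bond orders sum to 2 (valence 2) → 0 H
  atom 14: O, bond orders sum to 2 (valence 2) → 0 H
  atom 15: C, bond orders sum to 1 (valence 4) → 3 H
Totals → C:10, H:8, N:2, O:3.
In Hill order: C10H8N2O3.

C10H8N2O3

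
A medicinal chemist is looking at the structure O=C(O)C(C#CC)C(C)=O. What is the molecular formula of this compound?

C7H8O3

Walk through each heavy atom and fill implicit hydrogens from standard valence (C 4, N 3, O 2, S 2, halogen 1):
  atom 1: O, bond orders sum to 2 (valence 2) → 0 H
  atom 2: C, bond orders sum to 4 (valence 4) → 0 H
  atom 3: O, bond orders sum to 1 (valence 2) → 1 H
  atom 4: C, bond orders sum to 3 (valence 4) → 1 H
  atom 5: C, bond orders sum to 4 (valence 4) → 0 H
  atom 6: C, bond orders sum to 4 (valence 4) → 0 H
  atom 7: C, bond orders sum to 1 (valence 4) → 3 H
  atom 8: C, bond orders sum to 4 (valence 4) → 0 H
  atom 9: C, bond orders sum to 1 (valence 4) → 3 H
  atom 10: O, bond orders sum to 2 (valence 2) → 0 H
Totals → C:7, H:8, O:3.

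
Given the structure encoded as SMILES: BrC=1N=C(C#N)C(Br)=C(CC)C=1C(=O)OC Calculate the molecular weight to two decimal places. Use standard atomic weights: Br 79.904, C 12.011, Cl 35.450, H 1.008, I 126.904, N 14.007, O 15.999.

First, the molecular formula is C10H8Br2N2O2 (counting implicit H from valence).
  Br: 2 × 79.904 = 159.808
  C: 10 × 12.011 = 120.110
  H: 8 × 1.008 = 8.064
  N: 2 × 14.007 = 28.014
  O: 2 × 15.999 = 31.998
Sum: 2×79.904 + 10×12.011 + 8×1.008 + 2×14.007 + 2×15.999 = 347.994 → 347.99 g/mol.

347.99 g/mol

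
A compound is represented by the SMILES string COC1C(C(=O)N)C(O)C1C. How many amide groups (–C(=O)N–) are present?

1

The amide motif appears at heavy-atom position 5 in the SMILES.
Other groups present: 1 ether, 1 hydroxyl.
Amide count: 1.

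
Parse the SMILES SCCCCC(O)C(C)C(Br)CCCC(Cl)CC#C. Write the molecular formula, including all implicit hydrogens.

Walk through each heavy atom and fill implicit hydrogens from standard valence (C 4, N 3, O 2, S 2, halogen 1):
  atom 1: S, bond orders sum to 1 (valence 2) → 1 H
  atom 2: C, bond orders sum to 2 (valence 4) → 2 H
  atom 3: C, bond orders sum to 2 (valence 4) → 2 H
  atom 4: C, bond orders sum to 2 (valence 4) → 2 H
  atom 5: C, bond orders sum to 2 (valence 4) → 2 H
  atom 6: C, bond orders sum to 3 (valence 4) → 1 H
  atom 7: O, bond orders sum to 1 (valence 2) → 1 H
  atom 8: C, bond orders sum to 3 (valence 4) → 1 H
  atom 9: C, bond orders sum to 1 (valence 4) → 3 H
  atom 10: C, bond orders sum to 3 (valence 4) → 1 H
  atom 11: Br (halogen, monovalent) → 0 H
  atom 12: C, bond orders sum to 2 (valence 4) → 2 H
  atom 13: C, bond orders sum to 2 (valence 4) → 2 H
  atom 14: C, bond orders sum to 2 (valence 4) → 2 H
  atom 15: C, bond orders sum to 3 (valence 4) → 1 H
  atom 16: Cl (halogen, monovalent) → 0 H
  atom 17: C, bond orders sum to 2 (valence 4) → 2 H
  atom 18: C, bond orders sum to 4 (valence 4) → 0 H
  atom 19: C, bond orders sum to 3 (valence 4) → 1 H
Totals → C:15, H:26, Br:1, Cl:1, O:1, S:1.
In Hill order: C15H26BrClOS.

C15H26BrClOS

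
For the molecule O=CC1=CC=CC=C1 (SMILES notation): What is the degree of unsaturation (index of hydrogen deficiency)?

Degree of unsaturation = (number of rings) + (number of π bonds).
Ring closures in the SMILES: 1.
π bonds: 4 double bonds (each 1 DoU) → 4 DoU from unsaturation.
Total DoU = 1 + 4 = 5.

5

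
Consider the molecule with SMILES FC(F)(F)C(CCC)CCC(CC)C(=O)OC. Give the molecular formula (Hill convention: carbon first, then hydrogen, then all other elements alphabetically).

C12H21F3O2

Walk through each heavy atom and fill implicit hydrogens from standard valence (C 4, N 3, O 2, S 2, halogen 1):
  atom 1: F (halogen, monovalent) → 0 H
  atom 2: C, bond orders sum to 4 (valence 4) → 0 H
  atom 3: F (halogen, monovalent) → 0 H
  atom 4: F (halogen, monovalent) → 0 H
  atom 5: C, bond orders sum to 3 (valence 4) → 1 H
  atom 6: C, bond orders sum to 2 (valence 4) → 2 H
  atom 7: C, bond orders sum to 2 (valence 4) → 2 H
  atom 8: C, bond orders sum to 1 (valence 4) → 3 H
  atom 9: C, bond orders sum to 2 (valence 4) → 2 H
  atom 10: C, bond orders sum to 2 (valence 4) → 2 H
  atom 11: C, bond orders sum to 3 (valence 4) → 1 H
  atom 12: C, bond orders sum to 2 (valence 4) → 2 H
  atom 13: C, bond orders sum to 1 (valence 4) → 3 H
  atom 14: C, bond orders sum to 4 (valence 4) → 0 H
  atom 15: O, bond orders sum to 2 (valence 2) → 0 H
  atom 16: O, bond orders sum to 2 (valence 2) → 0 H
  atom 17: C, bond orders sum to 1 (valence 4) → 3 H
Totals → C:12, H:21, F:3, O:2.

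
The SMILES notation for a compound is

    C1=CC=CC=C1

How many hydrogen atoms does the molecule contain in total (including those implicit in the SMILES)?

6

Walk through each heavy atom and fill implicit hydrogens from standard valence (C 4, N 3, O 2, S 2, halogen 1):
  atom 1: C, bond orders sum to 3 (valence 4) → 1 H
  atom 2: C, bond orders sum to 3 (valence 4) → 1 H
  atom 3: C, bond orders sum to 3 (valence 4) → 1 H
  atom 4: C, bond orders sum to 3 (valence 4) → 1 H
  atom 5: C, bond orders sum to 3 (valence 4) → 1 H
  atom 6: C, bond orders sum to 3 (valence 4) → 1 H
Total hydrogens: 6.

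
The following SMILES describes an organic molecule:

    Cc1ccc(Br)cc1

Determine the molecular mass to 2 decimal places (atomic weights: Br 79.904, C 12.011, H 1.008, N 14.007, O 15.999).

171.04 g/mol

First, the molecular formula is C7H7Br (counting implicit H from valence).
  Br: 1 × 79.904 = 79.904
  C: 7 × 12.011 = 84.077
  H: 7 × 1.008 = 7.056
Sum: 1×79.904 + 7×12.011 + 7×1.008 = 171.037 → 171.04 g/mol.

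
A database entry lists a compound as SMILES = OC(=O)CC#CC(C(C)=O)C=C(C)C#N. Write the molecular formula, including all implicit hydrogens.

Walk through each heavy atom and fill implicit hydrogens from standard valence (C 4, N 3, O 2, S 2, halogen 1):
  atom 1: O, bond orders sum to 1 (valence 2) → 1 H
  atom 2: C, bond orders sum to 4 (valence 4) → 0 H
  atom 3: O, bond orders sum to 2 (valence 2) → 0 H
  atom 4: C, bond orders sum to 2 (valence 4) → 2 H
  atom 5: C, bond orders sum to 4 (valence 4) → 0 H
  atom 6: C, bond orders sum to 4 (valence 4) → 0 H
  atom 7: C, bond orders sum to 3 (valence 4) → 1 H
  atom 8: C, bond orders sum to 4 (valence 4) → 0 H
  atom 9: C, bond orders sum to 1 (valence 4) → 3 H
  atom 10: O, bond orders sum to 2 (valence 2) → 0 H
  atom 11: C, bond orders sum to 3 (valence 4) → 1 H
  atom 12: C, bond orders sum to 4 (valence 4) → 0 H
  atom 13: C, bond orders sum to 1 (valence 4) → 3 H
  atom 14: C, bond orders sum to 4 (valence 4) → 0 H
  atom 15: N, bond orders sum to 3 (valence 3) → 0 H
Totals → C:11, H:11, N:1, O:3.
In Hill order: C11H11NO3.

C11H11NO3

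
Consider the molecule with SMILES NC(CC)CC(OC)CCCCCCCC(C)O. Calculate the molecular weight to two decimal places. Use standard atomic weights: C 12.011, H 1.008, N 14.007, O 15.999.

First, the molecular formula is C15H33NO2 (counting implicit H from valence).
  C: 15 × 12.011 = 180.165
  H: 33 × 1.008 = 33.264
  N: 1 × 14.007 = 14.007
  O: 2 × 15.999 = 31.998
Sum: 15×12.011 + 33×1.008 + 1×14.007 + 2×15.999 = 259.434 → 259.43 g/mol.

259.43 g/mol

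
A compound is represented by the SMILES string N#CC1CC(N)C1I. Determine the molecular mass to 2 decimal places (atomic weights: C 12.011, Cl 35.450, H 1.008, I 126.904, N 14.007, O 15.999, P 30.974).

First, the molecular formula is C5H7IN2 (counting implicit H from valence).
  C: 5 × 12.011 = 60.055
  H: 7 × 1.008 = 7.056
  I: 1 × 126.904 = 126.904
  N: 2 × 14.007 = 28.014
Sum: 5×12.011 + 7×1.008 + 1×126.904 + 2×14.007 = 222.029 → 222.03 g/mol.

222.03 g/mol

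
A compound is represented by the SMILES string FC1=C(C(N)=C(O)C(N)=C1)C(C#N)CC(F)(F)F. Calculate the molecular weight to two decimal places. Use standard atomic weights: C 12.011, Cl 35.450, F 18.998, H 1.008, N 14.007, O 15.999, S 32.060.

First, the molecular formula is C10H9F4N3O (counting implicit H from valence).
  C: 10 × 12.011 = 120.110
  F: 4 × 18.998 = 75.992
  H: 9 × 1.008 = 9.072
  N: 3 × 14.007 = 42.021
  O: 1 × 15.999 = 15.999
Sum: 10×12.011 + 4×18.998 + 9×1.008 + 3×14.007 + 1×15.999 = 263.194 → 263.19 g/mol.

263.19 g/mol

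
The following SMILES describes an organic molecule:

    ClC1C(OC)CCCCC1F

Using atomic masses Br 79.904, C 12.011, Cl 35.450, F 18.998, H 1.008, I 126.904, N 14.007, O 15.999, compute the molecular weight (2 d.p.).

180.65 g/mol

First, the molecular formula is C8H14ClFO (counting implicit H from valence).
  C: 8 × 12.011 = 96.088
  Cl: 1 × 35.450 = 35.450
  F: 1 × 18.998 = 18.998
  H: 14 × 1.008 = 14.112
  O: 1 × 15.999 = 15.999
Sum: 8×12.011 + 1×35.450 + 1×18.998 + 14×1.008 + 1×15.999 = 180.647 → 180.65 g/mol.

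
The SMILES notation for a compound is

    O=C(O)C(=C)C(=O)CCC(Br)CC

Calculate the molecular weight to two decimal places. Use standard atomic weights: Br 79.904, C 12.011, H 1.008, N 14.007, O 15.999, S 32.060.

First, the molecular formula is C9H13BrO3 (counting implicit H from valence).
  Br: 1 × 79.904 = 79.904
  C: 9 × 12.011 = 108.099
  H: 13 × 1.008 = 13.104
  O: 3 × 15.999 = 47.997
Sum: 1×79.904 + 9×12.011 + 13×1.008 + 3×15.999 = 249.104 → 249.10 g/mol.

249.10 g/mol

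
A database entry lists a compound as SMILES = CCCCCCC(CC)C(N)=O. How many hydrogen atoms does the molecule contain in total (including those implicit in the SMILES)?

21

Walk through each heavy atom and fill implicit hydrogens from standard valence (C 4, N 3, O 2, S 2, halogen 1):
  atom 1: C, bond orders sum to 1 (valence 4) → 3 H
  atom 2: C, bond orders sum to 2 (valence 4) → 2 H
  atom 3: C, bond orders sum to 2 (valence 4) → 2 H
  atom 4: C, bond orders sum to 2 (valence 4) → 2 H
  atom 5: C, bond orders sum to 2 (valence 4) → 2 H
  atom 6: C, bond orders sum to 2 (valence 4) → 2 H
  atom 7: C, bond orders sum to 3 (valence 4) → 1 H
  atom 8: C, bond orders sum to 2 (valence 4) → 2 H
  atom 9: C, bond orders sum to 1 (valence 4) → 3 H
  atom 10: C, bond orders sum to 4 (valence 4) → 0 H
  atom 11: N, bond orders sum to 1 (valence 3) → 2 H
  atom 12: O, bond orders sum to 2 (valence 2) → 0 H
Total hydrogens: 21.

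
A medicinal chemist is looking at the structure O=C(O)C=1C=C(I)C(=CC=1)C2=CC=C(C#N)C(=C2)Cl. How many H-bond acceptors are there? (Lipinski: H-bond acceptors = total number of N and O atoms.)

N atoms: 1; O atoms: 2.
Lipinski HBA = 1 + 2 = 3.

3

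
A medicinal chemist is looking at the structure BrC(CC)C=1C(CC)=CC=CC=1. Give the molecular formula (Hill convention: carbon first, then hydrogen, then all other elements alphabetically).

Walk through each heavy atom and fill implicit hydrogens from standard valence (C 4, N 3, O 2, S 2, halogen 1):
  atom 1: Br (halogen, monovalent) → 0 H
  atom 2: C, bond orders sum to 3 (valence 4) → 1 H
  atom 3: C, bond orders sum to 2 (valence 4) → 2 H
  atom 4: C, bond orders sum to 1 (valence 4) → 3 H
  atom 5: C, bond orders sum to 4 (valence 4) → 0 H
  atom 6: C, bond orders sum to 4 (valence 4) → 0 H
  atom 7: C, bond orders sum to 2 (valence 4) → 2 H
  atom 8: C, bond orders sum to 1 (valence 4) → 3 H
  atom 9: C, bond orders sum to 3 (valence 4) → 1 H
  atom 10: C, bond orders sum to 3 (valence 4) → 1 H
  atom 11: C, bond orders sum to 3 (valence 4) → 1 H
  atom 12: C, bond orders sum to 3 (valence 4) → 1 H
Totals → C:11, H:15, Br:1.
In Hill order: C11H15Br.

C11H15Br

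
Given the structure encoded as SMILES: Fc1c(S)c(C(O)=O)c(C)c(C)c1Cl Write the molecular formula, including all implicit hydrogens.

C9H8ClFO2S

Walk through each heavy atom and fill implicit hydrogens from standard valence (C 4, N 3, O 2, S 2, halogen 1); for lowercase aromatic atoms, an aromatic c carries 1 H when it has two neighbours and 0 H with three, and aromatic n carries 0 H:
  atom 1: F (halogen, monovalent) → 0 H
  atom 2: aromatic c, 3 neighbours → 0 H
  atom 3: aromatic c, 3 neighbours → 0 H
  atom 4: S, bond orders sum to 1 (valence 2) → 1 H
  atom 5: aromatic c, 3 neighbours → 0 H
  atom 6: C, bond orders sum to 4 (valence 4) → 0 H
  atom 7: O, bond orders sum to 1 (valence 2) → 1 H
  atom 8: O, bond orders sum to 2 (valence 2) → 0 H
  atom 9: aromatic c, 3 neighbours → 0 H
  atom 10: C, bond orders sum to 1 (valence 4) → 3 H
  atom 11: aromatic c, 3 neighbours → 0 H
  atom 12: C, bond orders sum to 1 (valence 4) → 3 H
  atom 13: aromatic c, 3 neighbours → 0 H
  atom 14: Cl (halogen, monovalent) → 0 H
Totals → C:9, H:8, Cl:1, F:1, O:2, S:1.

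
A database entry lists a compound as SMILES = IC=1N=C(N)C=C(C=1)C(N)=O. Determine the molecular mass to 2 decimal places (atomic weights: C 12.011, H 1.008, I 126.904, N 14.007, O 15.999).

263.04 g/mol

First, the molecular formula is C6H6IN3O (counting implicit H from valence).
  C: 6 × 12.011 = 72.066
  H: 6 × 1.008 = 6.048
  I: 1 × 126.904 = 126.904
  N: 3 × 14.007 = 42.021
  O: 1 × 15.999 = 15.999
Sum: 6×12.011 + 6×1.008 + 1×126.904 + 3×14.007 + 1×15.999 = 263.038 → 263.04 g/mol.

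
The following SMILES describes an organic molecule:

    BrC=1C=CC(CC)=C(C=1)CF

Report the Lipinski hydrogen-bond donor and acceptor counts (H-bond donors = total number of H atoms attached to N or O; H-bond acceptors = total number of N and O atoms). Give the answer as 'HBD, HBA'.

0, 0

Donors: find every N or O and count the H atoms it carries.
  (no N or O atoms present)
Lipinski HBD = 0.
Acceptors: N atoms = 0, O atoms = 0 → HBA = 0.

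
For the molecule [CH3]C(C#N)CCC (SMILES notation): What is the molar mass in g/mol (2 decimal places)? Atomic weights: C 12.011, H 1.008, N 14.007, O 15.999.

First, the molecular formula is C6H11N (counting implicit H from valence).
  C: 6 × 12.011 = 72.066
  H: 11 × 1.008 = 11.088
  N: 1 × 14.007 = 14.007
Sum: 6×12.011 + 11×1.008 + 1×14.007 = 97.161 → 97.16 g/mol.

97.16 g/mol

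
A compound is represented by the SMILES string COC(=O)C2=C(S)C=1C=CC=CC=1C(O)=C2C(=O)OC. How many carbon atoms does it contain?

14

Count every carbon token in the SMILES (each C, including those in ring-closure positions and inside branches).
Carbon count: 14.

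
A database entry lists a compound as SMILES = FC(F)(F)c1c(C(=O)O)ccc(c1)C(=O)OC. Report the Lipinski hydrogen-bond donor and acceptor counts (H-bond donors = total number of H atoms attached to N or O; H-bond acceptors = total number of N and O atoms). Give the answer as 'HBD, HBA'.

1, 4

Donors: find every N or O and count the H atoms it carries.
  atom 8 (O): bond orders sum to 2 → 0 H
  atom 9 (O): bond orders sum to 1 → 1 H
  atom 15 (O): bond orders sum to 2 → 0 H
  atom 16 (O): bond orders sum to 2 → 0 H
Lipinski HBD = 1.
Acceptors: N atoms = 0, O atoms = 4 → HBA = 4.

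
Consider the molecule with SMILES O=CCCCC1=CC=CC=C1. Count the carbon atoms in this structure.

10

Count every carbon token in the SMILES (each C, including those in ring-closure positions and inside branches).
Carbon count: 10.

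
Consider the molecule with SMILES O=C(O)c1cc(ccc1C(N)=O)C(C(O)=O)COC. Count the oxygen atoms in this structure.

Scan the SMILES for O atoms (remember two-letter symbols like Cl and Br are single atoms).
Oxygen count: 6.

6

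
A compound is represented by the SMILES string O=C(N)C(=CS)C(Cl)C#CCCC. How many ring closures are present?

In SMILES, each pair of matching ring-closure digits denotes one ring-closing bond; the number of such bonds equals the number of independent rings.
Ring-closure bonds here: 0.

0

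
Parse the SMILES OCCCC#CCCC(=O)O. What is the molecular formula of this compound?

C8H12O3

Walk through each heavy atom and fill implicit hydrogens from standard valence (C 4, N 3, O 2, S 2, halogen 1):
  atom 1: O, bond orders sum to 1 (valence 2) → 1 H
  atom 2: C, bond orders sum to 2 (valence 4) → 2 H
  atom 3: C, bond orders sum to 2 (valence 4) → 2 H
  atom 4: C, bond orders sum to 2 (valence 4) → 2 H
  atom 5: C, bond orders sum to 4 (valence 4) → 0 H
  atom 6: C, bond orders sum to 4 (valence 4) → 0 H
  atom 7: C, bond orders sum to 2 (valence 4) → 2 H
  atom 8: C, bond orders sum to 2 (valence 4) → 2 H
  atom 9: C, bond orders sum to 4 (valence 4) → 0 H
  atom 10: O, bond orders sum to 2 (valence 2) → 0 H
  atom 11: O, bond orders sum to 1 (valence 2) → 1 H
Totals → C:8, H:12, O:3.
In Hill order: C8H12O3.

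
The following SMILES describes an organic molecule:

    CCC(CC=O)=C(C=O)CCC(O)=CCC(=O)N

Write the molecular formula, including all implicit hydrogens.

Walk through each heavy atom and fill implicit hydrogens from standard valence (C 4, N 3, O 2, S 2, halogen 1):
  atom 1: C, bond orders sum to 1 (valence 4) → 3 H
  atom 2: C, bond orders sum to 2 (valence 4) → 2 H
  atom 3: C, bond orders sum to 4 (valence 4) → 0 H
  atom 4: C, bond orders sum to 2 (valence 4) → 2 H
  atom 5: C, bond orders sum to 3 (valence 4) → 1 H
  atom 6: O, bond orders sum to 2 (valence 2) → 0 H
  atom 7: C, bond orders sum to 4 (valence 4) → 0 H
  atom 8: C, bond orders sum to 3 (valence 4) → 1 H
  atom 9: O, bond orders sum to 2 (valence 2) → 0 H
  atom 10: C, bond orders sum to 2 (valence 4) → 2 H
  atom 11: C, bond orders sum to 2 (valence 4) → 2 H
  atom 12: C, bond orders sum to 4 (valence 4) → 0 H
  atom 13: O, bond orders sum to 1 (valence 2) → 1 H
  atom 14: C, bond orders sum to 3 (valence 4) → 1 H
  atom 15: C, bond orders sum to 2 (valence 4) → 2 H
  atom 16: C, bond orders sum to 4 (valence 4) → 0 H
  atom 17: O, bond orders sum to 2 (valence 2) → 0 H
  atom 18: N, bond orders sum to 1 (valence 3) → 2 H
Totals → C:13, H:19, N:1, O:4.

C13H19NO4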